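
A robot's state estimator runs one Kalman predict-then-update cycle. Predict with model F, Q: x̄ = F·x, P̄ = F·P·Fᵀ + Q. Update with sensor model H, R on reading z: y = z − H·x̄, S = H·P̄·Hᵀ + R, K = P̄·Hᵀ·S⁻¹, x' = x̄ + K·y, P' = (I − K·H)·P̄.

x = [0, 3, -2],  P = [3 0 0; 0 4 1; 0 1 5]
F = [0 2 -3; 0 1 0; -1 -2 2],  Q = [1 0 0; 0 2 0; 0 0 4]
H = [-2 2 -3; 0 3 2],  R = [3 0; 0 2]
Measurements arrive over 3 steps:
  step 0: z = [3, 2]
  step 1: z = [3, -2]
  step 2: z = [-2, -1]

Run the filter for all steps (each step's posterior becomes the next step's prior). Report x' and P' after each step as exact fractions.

step 0: x̄ = F·x = [12, 3, -10]
step 0: P̄ = F·P·Fᵀ + Q = [50 5 -36; 5 6 -6; -36 -6 35]
step 0: y = z − H·x̄ = [-9, 13]
step 0: S = H·P̄·Hᵀ + R = [142 -30; -30 124]
step 0: K = P̄·Hᵀ·S⁻¹ = [261/8354 -3777/8354; 665/4177 363/4177; -1005/4177 3017/8354]
step 0: x' = x̄ + K·y = [24399/4177, 11265/4177, -26229/8354]
step 0: P' = (I − K·H)·P̄ = [197713/8354 29606/4177 -92595/8354; 29606/4177 9584/4177 -14013/4177; -92595/8354 -14013/4177 22528/4177]
step 1: x̄ = F·x = [123747/8354, 11265/4177, -73158/4177]
step 1: P̄ = F·P·Fᵀ + Q = [413421/4177 61207/4177 -1023477/8354; 61207/4177 17938/4177 -76800/4177; -1023477/8354 -76800/4177 1319461/8354]
step 1: y = z − H·x̄ = [-105726/4177, 104167/4177]
step 1: S = H·P̄·Hᵀ + R = [3933247/8354 -1787043/4177; -1787043/4177 1887118/4177]
step 1: K = P̄·Hᵀ·S⁻¹ = [16024721/123947312 -79974891/247894624; 11151867/61973656 14566935/123947312; -8810661/30986828 19078315/61973656]
step 1: x' = x̄ + K·y = [866388375/247894624, 133008333/123947312, -163635623/61973656]
step 1: P' = (I − K·H)·P̄ = [2080721929/247894624 309051347/123947312 -251782233/61973656; 309051347/123947312 56054977/61973656 -38399499/30986828; -251782233/61973656 -38399499/30986828 33569203/15493414]
step 2: x̄ = F·x = [311957601/30986828, 133008333/123947312, -2707506691/247894624]
step 2: P̄ = F·P·Fᵀ + Q = [302034106/7746707 85626737/15493414 -1431134403/30986828; 85626737/15493414 180002289/61973656 -840467247/123947312; -1431134403/30986828 -840467247/123947312 15076103489/247894624]
step 2: y = z − H·x̄ = [-4159021037/247894624, 546133595/30986828]
step 2: S = H·P̄·Hᵀ + R = [49791106369/247894624 -5019469923/30986828; -5019469923/30986828 1472158490/7746707]
step 2: K = P̄·Hᵀ·S⁻¹ = [41384179086/369677131067 -448635934215/1478708524268; 64572488860/369677131067 182441633745/1478708524268; -101878203213/369677131067 110199064583/369677131067]
step 2: x' = x̄ + K·y = [4202442808959/1478708524268, 468859686967/1478708524268, -386141593164/369677131067]
step 2: P' = (I − K·H)·P̄ = [5896455490271/739354262134 1748963408267/739354262134 -1423881539754/369677131067; 1748963408267/739354262134 639849876971/739354262134 -434276999292/369677131067; -1423881539754/369677131067 -434276999292/369677131067 761614563521/369677131067]

step 0: x' = [24399/4177, 11265/4177, -26229/8354], P' = [197713/8354 29606/4177 -92595/8354; 29606/4177 9584/4177 -14013/4177; -92595/8354 -14013/4177 22528/4177]
step 1: x' = [866388375/247894624, 133008333/123947312, -163635623/61973656], P' = [2080721929/247894624 309051347/123947312 -251782233/61973656; 309051347/123947312 56054977/61973656 -38399499/30986828; -251782233/61973656 -38399499/30986828 33569203/15493414]
step 2: x' = [4202442808959/1478708524268, 468859686967/1478708524268, -386141593164/369677131067], P' = [5896455490271/739354262134 1748963408267/739354262134 -1423881539754/369677131067; 1748963408267/739354262134 639849876971/739354262134 -434276999292/369677131067; -1423881539754/369677131067 -434276999292/369677131067 761614563521/369677131067]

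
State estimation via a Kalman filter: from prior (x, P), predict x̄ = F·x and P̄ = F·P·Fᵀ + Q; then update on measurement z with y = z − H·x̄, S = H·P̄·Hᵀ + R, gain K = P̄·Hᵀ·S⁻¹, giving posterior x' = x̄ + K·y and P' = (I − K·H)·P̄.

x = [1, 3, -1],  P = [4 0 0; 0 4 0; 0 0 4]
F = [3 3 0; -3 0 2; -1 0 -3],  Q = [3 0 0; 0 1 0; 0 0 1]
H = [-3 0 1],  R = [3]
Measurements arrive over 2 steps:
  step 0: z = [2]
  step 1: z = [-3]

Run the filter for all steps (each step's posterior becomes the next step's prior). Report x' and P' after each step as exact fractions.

step 0: x' = [960/791, -499/791, 622/113], P' = [3156/791 -5724/791 1251/113; -5724/791 32707/791 -2412/113; 1251/113 -2412/113 3786/113]
step 1: x' = [-4263198/905635, 1311965/181127, -15530196/905635], P' = [75239241/1811270 -13418973/362254 111980646/905635; -13418973/362254 13761331/362254 -20131848/181127; 111980646/905635 -20131848/181127 336020637/905635]

step 0: x̄ = F·x = [12, -5, 2]
step 0: P̄ = F·P·Fᵀ + Q = [75 -36 -12; -36 53 -12; -12 -12 41]
step 0: y = z − H·x̄ = [36]
step 0: S = H·P̄·Hᵀ + R = [791]
step 0: K = P̄·Hᵀ·S⁻¹ = [-237/791; 96/791; 11/113]
step 0: x' = x̄ + K·y = [960/791, -499/791, 622/113]
step 0: P' = (I − K·H)·P̄ = [3156/791 -5724/791 1251/113; -5724/791 32707/791 -2412/113; 1251/113 -2412/113 3786/113]
step 1: x̄ = F·x = [1383/791, 5828/791, -14022/791]
step 1: P̄ = F·P·Fᵀ + Q = [222108/791 -25650/791 80847/791; -25650/791 30119/791 -88245/791; 80847/791 -88245/791 295007/791]
step 1: y = z − H·x̄ = [15798/791]
step 1: S = H·P̄·Hᵀ + R = [1811270/791]
step 1: K = P̄·Hᵀ·S⁻¹ = [-585477/1811270; -2259/362254; 26233/905635]
step 1: x' = x̄ + K·y = [-4263198/905635, 1311965/181127, -15530196/905635]
step 1: P' = (I − K·H)·P̄ = [75239241/1811270 -13418973/362254 111980646/905635; -13418973/362254 13761331/362254 -20131848/181127; 111980646/905635 -20131848/181127 336020637/905635]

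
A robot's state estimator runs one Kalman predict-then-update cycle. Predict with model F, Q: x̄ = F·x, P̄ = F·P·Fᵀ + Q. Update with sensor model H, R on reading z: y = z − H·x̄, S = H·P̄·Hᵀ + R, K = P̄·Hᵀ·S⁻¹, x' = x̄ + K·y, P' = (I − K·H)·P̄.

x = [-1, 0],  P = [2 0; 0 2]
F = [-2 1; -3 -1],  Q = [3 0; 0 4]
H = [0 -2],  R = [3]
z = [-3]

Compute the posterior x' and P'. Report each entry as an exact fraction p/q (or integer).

x̄ = F·x = [2, 3]
P̄ = F·P·Fᵀ + Q = [13 10; 10 24]
y = z − H·x̄ = [3]
S = H·P̄·Hᵀ + R = [99]
K = P̄·Hᵀ·S⁻¹ = [-20/99; -16/33]
x' = x̄ + K·y = [46/33, 17/11]
P' = (I − K·H)·P̄ = [887/99 10/33; 10/33 8/11]

x' = [46/33, 17/11]
P' = [887/99 10/33; 10/33 8/11]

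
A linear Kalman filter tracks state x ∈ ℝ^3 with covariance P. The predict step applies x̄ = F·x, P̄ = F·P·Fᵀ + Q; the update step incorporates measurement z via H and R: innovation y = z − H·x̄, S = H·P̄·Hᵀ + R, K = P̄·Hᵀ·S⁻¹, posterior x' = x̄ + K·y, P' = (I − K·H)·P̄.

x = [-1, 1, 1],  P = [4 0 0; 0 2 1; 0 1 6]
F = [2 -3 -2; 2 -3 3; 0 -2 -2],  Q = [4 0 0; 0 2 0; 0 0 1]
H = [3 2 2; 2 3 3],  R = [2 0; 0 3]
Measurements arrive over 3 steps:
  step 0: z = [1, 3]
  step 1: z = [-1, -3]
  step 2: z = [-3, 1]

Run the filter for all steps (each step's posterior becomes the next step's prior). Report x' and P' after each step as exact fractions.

step 0: x' = [-45999/85231, 175345/85231, -62670/85231], P' = [94314/85231 -181530/85231 87906/85231; -181530/85231 1286012/85231 -1085439/85231; 87906/85231 -1085439/85231 994771/85231]
step 1: x' = [2274436815/7198094377, -2120717373/7198094377, -5863099388/7198094377], P' = [7690074762/7198094377 -10971696186/7198094377 3316680834/7198094377; -10971696186/7198094377 97686597184/21594283131 -60405751403/21594283131; 3316680834/7198094377 -60405751403/21594283131 50298806581/21594283131]
step 2: x' = [-2115156901914301/1378682109115111, 477768667832157/1378682109115111, 1043198541826002/1378682109115111], P' = [1370475127624062/1378682109115111 -1775124143508942/1378682109115111 418991581786902/1378682109115111; -1775124143508942/1378682109115111 5197456555420120/1378682109115111 -3167974009126503/1378682109115111; 418991581786902/1378682109115111 -3167974009126503/1378682109115111 2755142422999677/1378682109115111]

step 0: x̄ = F·x = [-7, -2, -4]
step 0: P̄ = F·P·Fᵀ + Q = [74 -5 46; -5 72 -24; 46 -24 41]
step 0: y = z − H·x̄ = [34, 35]
step 0: S = H·P̄·Hᵀ + R = [1420 1367; 1367 1376]
step 0: K = P̄·Hᵀ·S⁻¹ = [47847/85231 -30748/85231; -71722/85231 79553/85231; 41191/85231 -32064/85231]
step 0: x' = x̄ + K·y = [-45999/85231, 175345/85231, -62670/85231]
step 0: P' = (I − K·H)·P̄ = [94314/85231 -181530/85231 87906/85231; -181530/85231 1286012/85231 -1085439/85231; 87906/85231 -1085439/85231 994771/85231]
step 1: x̄ = F·x = [-492693/85231, -806043/85231, -225350/85231]
step 1: P̄ = F·P·Fᵀ + Q = [4721216/85231 11593227/85231 1215262/85231; 11593227/85231 43845899/85231 2121942/85231; 1215262/85231 2121942/85231 524851/85231]
step 1: y = z − H·x̄ = [3455634/85231, 3823872/85231]
step 1: S = H·P̄·Hᵀ + R = [390821810/85231 486525457/85231; 486525457/85231 610374131/85231]
step 1: K = P̄·Hᵀ·S⁻¹ = [3880096791/7198094377 -2528298844/7198094377; -12091787056/21594283131 15337453409/21594283131; 4818118931/21594283131 -3473583154/21594283131]
step 1: x' = x̄ + K·y = [2274436815/7198094377, -2120717373/7198094377, -5863099388/7198094377]
step 1: P' = (I − K·H)·P̄ = [7690074762/7198094377 -10971696186/7198094377 3316680834/7198094377; -10971696186/7198094377 97686597184/21594283131 -60405751403/21594283131; 3316680834/7198094377 -60405751403/21594283131 50298806581/21594283131]
step 2: x̄ = F·x = [22637224525/7198094377, -6678272415/7198094377, 15967633522/7198094377]
step 2: P̄ = F·P·Fᵀ + Q = [849544336492/21594283131 421921944741/7198094377 275117479622/21594283131; 421921944741/7198094377 1023007731755/7198094377 125395642614/7198094377; 275117479622/21594283131 125395642614/7198094377 130289886967/21594283131]
step 2: y = z − H·x̄ = [-108084678920/7198094377, -65944437994/7198094377]
step 2: S = H·P̄·Hᵀ + R = [41986435112494/21594283131 48838870726433/21594283131; 48838870726433/21594283131 57518742402745/21594283131]
step 2: K = P̄·Hᵀ·S⁻¹ = [699580129714053/1378682109115111 -442482476639332/1378682109115111; -633203668969796/1378682109115111 846066450620989/1378682109115111; 215655786553527/1378682109115111 -133503864935558/1378682109115111]
step 2: x' = x̄ + K·y = [-2115156901914301/1378682109115111, 477768667832157/1378682109115111, 1043198541826002/1378682109115111]
step 2: P' = (I − K·H)·P̄ = [1370475127624062/1378682109115111 -1775124143508942/1378682109115111 418991581786902/1378682109115111; -1775124143508942/1378682109115111 5197456555420120/1378682109115111 -3167974009126503/1378682109115111; 418991581786902/1378682109115111 -3167974009126503/1378682109115111 2755142422999677/1378682109115111]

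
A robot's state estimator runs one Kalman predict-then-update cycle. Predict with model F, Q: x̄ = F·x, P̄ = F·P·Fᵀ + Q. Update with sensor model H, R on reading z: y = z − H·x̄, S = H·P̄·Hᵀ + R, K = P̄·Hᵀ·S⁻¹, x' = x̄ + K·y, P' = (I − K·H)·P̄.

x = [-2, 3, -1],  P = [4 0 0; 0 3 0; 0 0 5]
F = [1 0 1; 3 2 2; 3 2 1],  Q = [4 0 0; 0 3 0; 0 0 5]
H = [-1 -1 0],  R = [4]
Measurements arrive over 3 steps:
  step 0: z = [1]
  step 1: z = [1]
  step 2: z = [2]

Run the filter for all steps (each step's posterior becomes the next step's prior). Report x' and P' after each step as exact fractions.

step 0: x̄ = F·x = [-3, -2, -1]
step 0: P̄ = F·P·Fᵀ + Q = [13 22 17; 22 71 58; 17 58 58]
step 0: y = z − H·x̄ = [-4]
step 0: S = H·P̄·Hᵀ + R = [132]
step 0: K = P̄·Hᵀ·S⁻¹ = [-35/132; -31/44; -25/44]
step 0: x' = x̄ + K·y = [-64/33, 9/11, 14/11]
step 0: P' = (I − K·H)·P̄ = [491/132 -117/44 -127/44; -117/44 241/44 227/44; -127/44 227/44 677/44]
step 1: x̄ = F·x = [-2/3, -18/11, -32/11]
step 1: P̄ = F·P·Fᵀ + Q = [52/3 65/2 20; 65/2 4165/44 1303/22; 20 1303/22 519/11]
step 1: y = z − H·x̄ = [-43/33]
step 1: S = H·P̄·Hᵀ + R = [23891/132]
step 1: K = P̄·Hᵀ·S⁻¹ = [-6578/23891; -16785/23891; -1494/3413]
step 1: x' = x̄ + K·y = [-7356/23891, -17223/23891, -7982/3413]
step 1: P' = (I − K·H)·P̄ = [86307/23891 -59995/23891 -6191/3413; -59995/23891 127135/23891 12167/3413; -6191/3413 12167/3413 42666/3413]
step 2: x̄ = F·x = [-63230/23891, -168262/23891, -112388/23891]
step 2: P̄ = F·P·Fᵀ + Q = [393859/23891 689908/23891 434583/23891; 689908/23891 1992992/23891 1283668/23891; 434583/23891 1283668/23891 1064134/23891]
step 2: y = z − H·x̄ = [-183710/23891]
step 2: S = H·P̄·Hᵀ + R = [3862231/23891]
step 2: K = P̄·Hᵀ·S⁻¹ = [-1083767/3862231; -2682900/3862231; -1718251/3862231]
step 2: x' = x̄ + K·y = [-1888160/3862231, -6571142/3862231, -4956198/3862231]
step 2: P' = (I − K·H)·P̄ = [14508540/3862231 -10173472/3862231 -7690084/3862231; -10173472/3862231 20905072/3862231 14563088/3862231; -7690084/3862231 14563088/3862231 48451083/3862231]

step 0: x' = [-64/33, 9/11, 14/11], P' = [491/132 -117/44 -127/44; -117/44 241/44 227/44; -127/44 227/44 677/44]
step 1: x' = [-7356/23891, -17223/23891, -7982/3413], P' = [86307/23891 -59995/23891 -6191/3413; -59995/23891 127135/23891 12167/3413; -6191/3413 12167/3413 42666/3413]
step 2: x' = [-1888160/3862231, -6571142/3862231, -4956198/3862231], P' = [14508540/3862231 -10173472/3862231 -7690084/3862231; -10173472/3862231 20905072/3862231 14563088/3862231; -7690084/3862231 14563088/3862231 48451083/3862231]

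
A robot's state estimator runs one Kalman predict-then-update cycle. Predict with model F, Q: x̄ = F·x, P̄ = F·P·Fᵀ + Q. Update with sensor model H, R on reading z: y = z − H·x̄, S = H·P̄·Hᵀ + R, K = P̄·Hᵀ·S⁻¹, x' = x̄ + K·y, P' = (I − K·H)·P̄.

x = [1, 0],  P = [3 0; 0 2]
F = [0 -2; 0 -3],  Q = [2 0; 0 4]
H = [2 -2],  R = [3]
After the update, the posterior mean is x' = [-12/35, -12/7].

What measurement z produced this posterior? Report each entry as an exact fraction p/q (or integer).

x̄ = F·x = [0, 0]
P̄ = F·P·Fᵀ + Q = [10 12; 12 22]
S = H·P̄·Hᵀ + R = [35]
K = P̄·Hᵀ·S⁻¹ = [-4/35; -4/7]
x' − x̄ = [-12/35, -12/7] = K·y
y = (KᵀK)⁻¹·Kᵀ·(x' − x̄) = [3]
z = y + H·x̄ = [3] + [0] = [3]

z = [3]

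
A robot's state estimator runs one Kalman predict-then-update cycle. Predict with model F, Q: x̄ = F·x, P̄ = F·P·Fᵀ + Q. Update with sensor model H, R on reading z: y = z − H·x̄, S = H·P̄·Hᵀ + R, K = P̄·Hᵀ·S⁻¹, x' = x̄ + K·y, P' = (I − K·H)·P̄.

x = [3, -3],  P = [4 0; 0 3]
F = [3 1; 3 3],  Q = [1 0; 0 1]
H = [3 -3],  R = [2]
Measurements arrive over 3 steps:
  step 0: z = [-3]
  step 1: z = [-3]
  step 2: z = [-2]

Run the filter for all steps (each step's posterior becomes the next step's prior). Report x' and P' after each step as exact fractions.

step 0: x' = [1083/128, 1197/128], P' = [4895/128 4905/128; 4905/128 4943/128]
step 1: x' = [13041/90254, 105561/90254], P' = [700571/45127 720165/45127; 720165/45127 749773/45127]
step 2: x' = [-42219201/27894368, -23472003/27894368], P' = [407389009/27894368 418939827/27894368; 418939827/27894368 436669337/27894368]

step 0: x̄ = F·x = [6, 0]
step 0: P̄ = F·P·Fᵀ + Q = [40 45; 45 64]
step 0: y = z − H·x̄ = [-21]
step 0: S = H·P̄·Hᵀ + R = [128]
step 0: K = P̄·Hᵀ·S⁻¹ = [-15/128; -57/128]
step 0: x' = x̄ + K·y = [1083/128, 1197/128]
step 0: P' = (I − K·H)·P̄ = [4895/128 4905/128; 4905/128 4943/128]
step 1: x̄ = F·x = [2223/64, 855/16]
step 1: P̄ = F·P·Fᵀ + Q = [19639/32 7359/8; 7359/8 2765/2]
step 1: y = z − H·x̄ = [3399/64]
step 1: S = H·P̄·Hᵀ + R = [45127/32]
step 1: K = P̄·Hᵀ·S⁻¹ = [-29391/45127; -44412/45127]
step 1: x' = x̄ + K·y = [13041/90254, 105561/90254]
step 1: P' = (I − K·H)·P̄ = [700571/45127 720165/45127; 720165/45127 749773/45127]
step 2: x̄ = F·x = [72342/45127, 177903/45127]
step 2: P̄ = F·P·Fᵀ + Q = [11421029/45127 17196438/45127; 17196438/45127 26061193/45127]
step 2: y = z − H·x̄ = [226429/45127]
step 2: S = H·P̄·Hᵀ + R = [27894368/45127]
step 2: K = P̄·Hᵀ·S⁻¹ = [-17326227/27894368; -26594265/27894368]
step 2: x' = x̄ + K·y = [-42219201/27894368, -23472003/27894368]
step 2: P' = (I − K·H)·P̄ = [407389009/27894368 418939827/27894368; 418939827/27894368 436669337/27894368]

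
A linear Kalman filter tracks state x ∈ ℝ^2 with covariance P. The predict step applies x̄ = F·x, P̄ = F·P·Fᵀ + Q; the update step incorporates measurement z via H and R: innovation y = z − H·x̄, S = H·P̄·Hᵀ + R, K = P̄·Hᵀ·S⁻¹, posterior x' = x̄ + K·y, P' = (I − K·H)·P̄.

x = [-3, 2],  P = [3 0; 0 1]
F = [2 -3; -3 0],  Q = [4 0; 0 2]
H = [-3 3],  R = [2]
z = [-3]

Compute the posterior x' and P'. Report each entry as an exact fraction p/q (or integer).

x̄ = F·x = [-12, 9]
P̄ = F·P·Fᵀ + Q = [25 -18; -18 29]
y = z − H·x̄ = [-66]
S = H·P̄·Hᵀ + R = [812]
K = P̄·Hᵀ·S⁻¹ = [-129/812; 141/812]
x' = x̄ + K·y = [-615/406, -999/406]
P' = (I − K·H)·P̄ = [3659/812 3573/812; 3573/812 3667/812]

x' = [-615/406, -999/406]
P' = [3659/812 3573/812; 3573/812 3667/812]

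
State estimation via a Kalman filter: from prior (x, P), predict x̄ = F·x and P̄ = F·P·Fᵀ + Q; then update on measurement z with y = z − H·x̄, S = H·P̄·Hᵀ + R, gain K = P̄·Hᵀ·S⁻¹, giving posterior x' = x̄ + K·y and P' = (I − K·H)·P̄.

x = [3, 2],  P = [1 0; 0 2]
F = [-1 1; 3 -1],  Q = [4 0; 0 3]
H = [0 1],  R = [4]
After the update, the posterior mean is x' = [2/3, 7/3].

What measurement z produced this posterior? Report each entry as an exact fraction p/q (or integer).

z = [1]

x̄ = F·x = [-1, 7]
P̄ = F·P·Fᵀ + Q = [7 -5; -5 14]
S = H·P̄·Hᵀ + R = [18]
K = P̄·Hᵀ·S⁻¹ = [-5/18; 7/9]
x' − x̄ = [5/3, -14/3] = K·y
y = (KᵀK)⁻¹·Kᵀ·(x' − x̄) = [-6]
z = y + H·x̄ = [-6] + [7] = [1]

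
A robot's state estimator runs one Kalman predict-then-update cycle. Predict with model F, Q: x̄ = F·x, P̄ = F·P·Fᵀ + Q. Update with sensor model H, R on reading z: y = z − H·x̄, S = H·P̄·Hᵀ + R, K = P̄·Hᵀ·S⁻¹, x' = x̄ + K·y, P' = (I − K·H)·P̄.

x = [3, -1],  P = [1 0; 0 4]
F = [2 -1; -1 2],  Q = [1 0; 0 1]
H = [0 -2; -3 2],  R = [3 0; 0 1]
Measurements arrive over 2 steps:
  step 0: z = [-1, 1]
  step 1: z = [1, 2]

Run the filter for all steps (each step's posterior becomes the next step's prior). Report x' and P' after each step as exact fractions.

step 0: x̄ = F·x = [7, -5]
step 0: P̄ = F·P·Fᵀ + Q = [9 -10; -10 18]
step 0: y = z − H·x̄ = [-11, 32]
step 0: S = H·P̄·Hᵀ + R = [75 -132; -132 274]
step 0: K = P̄·Hᵀ·S⁻¹ = [-362/1563 -295/1042; -192/521 33/521]
step 0: x' = x̄ + K·y = [763/1563, 563/521]
step 0: P' = (I − K·H)·P̄ = [1019/3126 181/521; 181/521 288/521]
step 1: x̄ = F·x = [-163/1563, 2615/1563]
step 1: P̄ = F·P·Fᵀ + Q = [2293/1563 -32/1563; -32/1563 6713/3126]
step 1: y = z − H·x̄ = [6793/1563, -2593/1563]
step 1: S = H·P̄·Hᵀ + R = [18115/1563 -13618/1563; -13618/1563 36010/1563]
step 1: K = P̄·Hᵀ·S⁻¹ = [-29509/149351 -79911/298702; -47668/149351 20427/298702]
step 1: x' = x̄ + K·y = [-155079/298702, 51517/298702]
step 1: P' = (I − K·H)·P̄ = [85655/298702 88527/298702; 88527/298702 71502/149351]

step 0: x' = [763/1563, 563/521], P' = [1019/3126 181/521; 181/521 288/521]
step 1: x' = [-155079/298702, 51517/298702], P' = [85655/298702 88527/298702; 88527/298702 71502/149351]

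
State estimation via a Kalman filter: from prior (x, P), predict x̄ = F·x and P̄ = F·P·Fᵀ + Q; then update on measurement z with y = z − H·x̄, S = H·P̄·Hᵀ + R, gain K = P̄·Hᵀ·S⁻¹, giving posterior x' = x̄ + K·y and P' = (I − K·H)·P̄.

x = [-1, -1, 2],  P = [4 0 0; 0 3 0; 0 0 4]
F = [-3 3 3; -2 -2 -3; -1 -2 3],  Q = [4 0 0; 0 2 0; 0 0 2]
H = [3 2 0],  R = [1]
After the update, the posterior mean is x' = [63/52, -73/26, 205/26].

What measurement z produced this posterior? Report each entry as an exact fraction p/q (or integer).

z = [-2]

x̄ = F·x = [6, -2, 9]
P̄ = F·P·Fᵀ + Q = [103 -30 30; -30 66 -16; 30 -16 54]
S = H·P̄·Hᵀ + R = [832]
K = P̄·Hᵀ·S⁻¹ = [249/832; 21/416; 29/416]
x' − x̄ = [-249/52, -21/26, -29/26] = K·y
y = (KᵀK)⁻¹·Kᵀ·(x' − x̄) = [-16]
z = y + H·x̄ = [-16] + [14] = [-2]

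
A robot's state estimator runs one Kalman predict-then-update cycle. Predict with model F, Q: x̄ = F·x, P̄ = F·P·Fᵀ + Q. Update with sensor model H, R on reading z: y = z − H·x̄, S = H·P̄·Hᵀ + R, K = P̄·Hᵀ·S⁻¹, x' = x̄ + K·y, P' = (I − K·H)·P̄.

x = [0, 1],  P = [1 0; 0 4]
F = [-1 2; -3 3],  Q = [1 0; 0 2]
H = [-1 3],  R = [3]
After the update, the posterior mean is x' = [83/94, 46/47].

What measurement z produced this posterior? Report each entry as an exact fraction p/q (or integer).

x̄ = F·x = [2, 3]
P̄ = F·P·Fᵀ + Q = [18 27; 27 47]
S = H·P̄·Hᵀ + R = [282]
K = P̄·Hᵀ·S⁻¹ = [21/94; 19/47]
x' − x̄ = [-105/94, -95/47] = K·y
y = (KᵀK)⁻¹·Kᵀ·(x' − x̄) = [-5]
z = y + H·x̄ = [-5] + [7] = [2]

z = [2]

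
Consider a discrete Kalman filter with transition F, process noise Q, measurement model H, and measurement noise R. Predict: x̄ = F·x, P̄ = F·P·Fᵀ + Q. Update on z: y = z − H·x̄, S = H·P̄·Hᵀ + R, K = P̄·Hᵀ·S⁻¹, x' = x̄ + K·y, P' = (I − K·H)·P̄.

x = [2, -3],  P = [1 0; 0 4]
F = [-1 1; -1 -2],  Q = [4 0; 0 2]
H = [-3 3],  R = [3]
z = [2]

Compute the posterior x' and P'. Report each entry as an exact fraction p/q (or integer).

x̄ = F·x = [-5, 4]
P̄ = F·P·Fᵀ + Q = [9 -7; -7 19]
y = z − H·x̄ = [-25]
S = H·P̄·Hᵀ + R = [381]
K = P̄·Hᵀ·S⁻¹ = [-16/127; 26/127]
x' = x̄ + K·y = [-235/127, -142/127]
P' = (I − K·H)·P̄ = [375/127 359/127; 359/127 385/127]

x' = [-235/127, -142/127]
P' = [375/127 359/127; 359/127 385/127]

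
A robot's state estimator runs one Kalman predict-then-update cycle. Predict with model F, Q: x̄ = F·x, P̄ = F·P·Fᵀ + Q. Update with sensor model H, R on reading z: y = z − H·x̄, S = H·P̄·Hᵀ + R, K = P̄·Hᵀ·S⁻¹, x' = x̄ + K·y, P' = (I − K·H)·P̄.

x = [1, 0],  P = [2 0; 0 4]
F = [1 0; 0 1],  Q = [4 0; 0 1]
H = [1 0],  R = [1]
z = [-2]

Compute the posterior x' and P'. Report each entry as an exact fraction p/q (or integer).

x' = [-11/7, 0]
P' = [6/7 0; 0 5]

x̄ = F·x = [1, 0]
P̄ = F·P·Fᵀ + Q = [6 0; 0 5]
y = z − H·x̄ = [-3]
S = H·P̄·Hᵀ + R = [7]
K = P̄·Hᵀ·S⁻¹ = [6/7; 0]
x' = x̄ + K·y = [-11/7, 0]
P' = (I − K·H)·P̄ = [6/7 0; 0 5]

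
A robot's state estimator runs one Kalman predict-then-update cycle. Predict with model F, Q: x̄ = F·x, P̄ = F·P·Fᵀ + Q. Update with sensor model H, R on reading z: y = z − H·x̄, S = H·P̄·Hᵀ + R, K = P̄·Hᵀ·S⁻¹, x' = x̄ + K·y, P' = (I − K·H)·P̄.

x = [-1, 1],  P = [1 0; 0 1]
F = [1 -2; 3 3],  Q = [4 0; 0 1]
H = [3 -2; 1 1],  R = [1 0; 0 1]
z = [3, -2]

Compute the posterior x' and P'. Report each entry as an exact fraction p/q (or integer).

x̄ = F·x = [-3, 0]
P̄ = F·P·Fᵀ + Q = [9 -3; -3 19]
y = z − H·x̄ = [12, 1]
S = H·P̄·Hᵀ + R = [194 -14; -14 23]
K = P̄·Hᵀ·S⁻¹ = [281/1422 271/711; -857/4266 1223/2133]
x' = x̄ + K·y = [-176/711, -3919/2133]
P' = (I − K·H)·P̄ = [91/474 269/1422; 269/1422 1639/4266]

x' = [-176/711, -3919/2133]
P' = [91/474 269/1422; 269/1422 1639/4266]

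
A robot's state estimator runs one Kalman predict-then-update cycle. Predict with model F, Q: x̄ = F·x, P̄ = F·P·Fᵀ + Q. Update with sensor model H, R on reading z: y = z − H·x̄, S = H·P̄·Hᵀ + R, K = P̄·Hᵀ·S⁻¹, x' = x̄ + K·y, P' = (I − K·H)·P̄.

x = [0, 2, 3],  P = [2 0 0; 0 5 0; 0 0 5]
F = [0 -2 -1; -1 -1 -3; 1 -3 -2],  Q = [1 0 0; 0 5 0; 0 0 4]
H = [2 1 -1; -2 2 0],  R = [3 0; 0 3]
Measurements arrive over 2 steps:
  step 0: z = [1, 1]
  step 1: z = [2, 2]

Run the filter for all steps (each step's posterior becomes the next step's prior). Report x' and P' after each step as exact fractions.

step 0: x̄ = F·x = [-7, -11, -12]
step 0: P̄ = F·P·Fᵀ + Q = [26 25 40; 25 57 43; 40 43 71]
step 0: y = z − H·x̄ = [14, 9]
step 0: S = H·P̄·Hᵀ + R = [89 54; 54 135]
step 0: K = P̄·Hᵀ·S⁻¹ = [189/337 -2176/9099; 192/337 2240/9099; 248/337 -758/3033]
step 0: x' = x̄ + K·y = [-1315/1011, -817/1011, -1330/337]
step 0: P' = (I − K·H)·P̄ = [43411/9099 40147/9099 37220/3033; 40147/9099 43507/9099 36083/3033; 37220/3033 36083/3033 34609/1011]
step 1: x̄ = F·x = [5624/1011, 14102/1011, 9116/1011]
step 1: P̄ = F·P·Fᵀ + Q = [927604/9099 1971154/9099 1449793/9099; 1971154/9099 4335490/9099 3115369/9099; 1449793/9099 3115369/9099 2328760/9099]
step 1: y = z − H·x̄ = [-14212/1011, -4978/337]
step 1: S = H·P̄·Hᵀ + R = [6256669/9099 206360/337; 206360/337 196683/337]
step 1: K = P̄·Hᵀ·S⁻¹ = [36337057/79921157 -20143220/239763471; 39122917/79921157 90353512/239763471; 37186315/79921157 11117304/79921157]
step 1: x' = x̄ + K·y = [98894012/239763471, 359802602/239763471, 33673136/79921157]
step 1: P' = (I − K·H)·P̄ = [590603315/239763471 560388485/239763471 471520534/79921157; 560388485/239763471 695918753/239763471 488196490/79921157; 471520534/79921157 488196490/79921157 1319678613/79921157]

step 0: x' = [-1315/1011, -817/1011, -1330/337], P' = [43411/9099 40147/9099 37220/3033; 40147/9099 43507/9099 36083/3033; 37220/3033 36083/3033 34609/1011]
step 1: x' = [98894012/239763471, 359802602/239763471, 33673136/79921157], P' = [590603315/239763471 560388485/239763471 471520534/79921157; 560388485/239763471 695918753/239763471 488196490/79921157; 471520534/79921157 488196490/79921157 1319678613/79921157]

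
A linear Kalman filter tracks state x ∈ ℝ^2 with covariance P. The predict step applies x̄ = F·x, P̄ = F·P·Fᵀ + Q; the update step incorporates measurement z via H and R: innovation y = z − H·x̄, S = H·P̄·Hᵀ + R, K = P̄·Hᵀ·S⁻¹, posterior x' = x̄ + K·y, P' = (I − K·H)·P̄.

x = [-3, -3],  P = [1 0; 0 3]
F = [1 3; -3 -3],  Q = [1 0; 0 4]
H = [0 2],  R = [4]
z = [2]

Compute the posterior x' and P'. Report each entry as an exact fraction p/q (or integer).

x' = [18/41, 58/41]
P' = [289/41 -30/41; -30/41 40/41]

x̄ = F·x = [-12, 18]
P̄ = F·P·Fᵀ + Q = [29 -30; -30 40]
y = z − H·x̄ = [-34]
S = H·P̄·Hᵀ + R = [164]
K = P̄·Hᵀ·S⁻¹ = [-15/41; 20/41]
x' = x̄ + K·y = [18/41, 58/41]
P' = (I − K·H)·P̄ = [289/41 -30/41; -30/41 40/41]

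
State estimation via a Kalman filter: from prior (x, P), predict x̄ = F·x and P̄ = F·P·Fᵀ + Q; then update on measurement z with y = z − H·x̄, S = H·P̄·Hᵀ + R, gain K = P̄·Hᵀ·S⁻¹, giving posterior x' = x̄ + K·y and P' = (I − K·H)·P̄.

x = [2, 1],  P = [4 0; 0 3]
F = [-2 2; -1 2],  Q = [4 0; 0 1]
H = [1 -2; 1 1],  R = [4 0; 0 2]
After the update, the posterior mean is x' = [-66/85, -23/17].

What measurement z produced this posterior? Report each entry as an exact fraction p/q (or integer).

x̄ = F·x = [-2, 0]
P̄ = F·P·Fᵀ + Q = [32 20; 20 17]
S = H·P̄·Hᵀ + R = [24 -22; -22 91]
K = P̄·Hᵀ·S⁻¹ = [104/425 268/425; -23/85 29/85]
x' − x̄ = [104/85, -23/17] = K·y
y = (KᵀK)⁻¹·Kᵀ·(x' − x̄) = [5, 0]
z = y + H·x̄ = [5, 0] + [-2, -2] = [3, -2]

z = [3, -2]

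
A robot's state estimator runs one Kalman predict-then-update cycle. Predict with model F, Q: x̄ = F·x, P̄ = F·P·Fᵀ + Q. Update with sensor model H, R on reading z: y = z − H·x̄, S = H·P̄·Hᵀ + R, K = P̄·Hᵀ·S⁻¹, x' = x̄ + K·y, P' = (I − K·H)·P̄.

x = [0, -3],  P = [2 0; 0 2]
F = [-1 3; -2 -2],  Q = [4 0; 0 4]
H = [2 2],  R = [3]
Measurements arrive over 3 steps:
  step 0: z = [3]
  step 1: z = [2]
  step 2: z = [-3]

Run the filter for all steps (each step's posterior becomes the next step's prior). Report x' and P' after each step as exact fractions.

step 0: x̄ = F·x = [-9, 6]
step 0: P̄ = F·P·Fᵀ + Q = [24 -8; -8 20]
step 0: y = z − H·x̄ = [9]
step 0: S = H·P̄·Hᵀ + R = [115]
step 0: K = P̄·Hᵀ·S⁻¹ = [32/115; 24/115]
step 0: x' = x̄ + K·y = [-747/115, 906/115]
step 0: P' = (I − K·H)·P̄ = [1736/115 -1688/115; -1688/115 1724/115]
step 1: x̄ = F·x = [693/23, -318/115]
step 1: P̄ = F·P·Fᵀ + Q = [5568/23 -24/23; -24/23 796/115]
step 1: y = z − H·x̄ = [-6064/115]
step 1: S = H·P̄·Hᵀ + R = [113929/115]
step 1: K = P̄·Hᵀ·S⁻¹ = [55440/113929; 1352/113929]
step 1: x' = x̄ + K·y = [509355/113929, -386330/113929]
step 1: P' = (I − K·H)·P̄ = [853824/113929 -770664/113929; -770664/113929 772692/113929]
step 2: x̄ = F·x = [-1668345/113929, -246050/113929]
step 2: P̄ = F·P·Fᵀ + Q = [12887752/113929 154152/113929; 154152/113929 796468/113929]
step 2: y = z − H·x̄ = [3487003/113929]
step 2: S = H·P̄·Hᵀ + R = [56311883/113929]
step 2: K = P̄·Hᵀ·S⁻¹ = [26083808/56311883; 1901240/56311883]
step 2: x' = x̄ + K·y = [-26273659/56311883, -63424670/56311883]
step 2: P' = (I − K·H)·P̄ = [398217688/56311883 -359091976/56311883; -359091976/56311883 361943836/56311883]

step 0: x' = [-747/115, 906/115], P' = [1736/115 -1688/115; -1688/115 1724/115]
step 1: x' = [509355/113929, -386330/113929], P' = [853824/113929 -770664/113929; -770664/113929 772692/113929]
step 2: x' = [-26273659/56311883, -63424670/56311883], P' = [398217688/56311883 -359091976/56311883; -359091976/56311883 361943836/56311883]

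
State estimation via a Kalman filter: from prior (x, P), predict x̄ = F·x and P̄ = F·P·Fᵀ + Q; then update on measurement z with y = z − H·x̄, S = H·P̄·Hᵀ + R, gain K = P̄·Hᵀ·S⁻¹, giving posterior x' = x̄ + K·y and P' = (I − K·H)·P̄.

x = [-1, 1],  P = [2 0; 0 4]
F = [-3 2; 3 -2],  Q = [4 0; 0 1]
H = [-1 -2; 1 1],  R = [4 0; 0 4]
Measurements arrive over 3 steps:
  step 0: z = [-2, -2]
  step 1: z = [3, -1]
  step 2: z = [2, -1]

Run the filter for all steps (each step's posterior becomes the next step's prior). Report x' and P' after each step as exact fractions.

step 0: x' = [-64/27, 338/189], P' = [292/27 -188/27; -188/27 976/189]
step 1: x' = [201476/89109, -241507/89109], P' = [1111472/89109 -726016/89109; -726016/89109 535556/89109]
step 2: x' = [8904869/24266853, -26005216/24266853], P' = [304040090/24266853 -198682462/24266853; -198682462/24266853 146538302/24266853]

step 0: x̄ = F·x = [5, -5]
step 0: P̄ = F·P·Fᵀ + Q = [38 -34; -34 35]
step 0: y = z − H·x̄ = [-7, -2]
step 0: S = H·P̄·Hᵀ + R = [46 -6; -6 9]
step 0: K = P̄·Hᵀ·S⁻¹ = [7/9 26/27; -53/63 -85/189]
step 0: x' = x̄ + K·y = [-64/27, 338/189]
step 0: P' = (I − K·H)·P̄ = [292/27 -188/27; -188/27 976/189]
step 1: x̄ = F·x = [2020/189, -2020/189]
step 1: P̄ = F·P·Fᵀ + Q = [38848/189 -38092/189; -38092/189 38281/189]
step 1: y = z − H·x̄ = [-1453/189, -1]
step 1: S = H·P̄·Hᵀ + R = [40360/189 -6; -6 9]
step 1: K = P̄·Hᵀ·S⁻¹ = [9460/9901 96364/89109; -9586/9901 -47615/89109]
step 1: x' = x̄ + K·y = [201476/89109, -241507/89109]
step 1: P' = (I − K·H)·P̄ = [1111472/89109 -726016/89109; -726016/89109 535556/89109]
step 2: x̄ = F·x = [-1087442/89109, 1087442/89109]
step 2: P̄ = F·P·Fᵀ + Q = [21214100/89109 -20857664/89109; -20857664/89109 20946773/89109]
step 2: y = z − H·x̄ = [1265660/89109, -1]
step 2: S = H·P̄·Hᵀ + R = [21926972/89109 -6; -6 9]
step 2: K = P̄·Hᵀ·S⁻¹ = [5184713/5392634 26339407/24266853; -5244119/5392634 -13036040/24266853]
step 2: x' = x̄ + K·y = [8904869/24266853, -26005216/24266853]
step 2: P' = (I − K·H)·P̄ = [304040090/24266853 -198682462/24266853; -198682462/24266853 146538302/24266853]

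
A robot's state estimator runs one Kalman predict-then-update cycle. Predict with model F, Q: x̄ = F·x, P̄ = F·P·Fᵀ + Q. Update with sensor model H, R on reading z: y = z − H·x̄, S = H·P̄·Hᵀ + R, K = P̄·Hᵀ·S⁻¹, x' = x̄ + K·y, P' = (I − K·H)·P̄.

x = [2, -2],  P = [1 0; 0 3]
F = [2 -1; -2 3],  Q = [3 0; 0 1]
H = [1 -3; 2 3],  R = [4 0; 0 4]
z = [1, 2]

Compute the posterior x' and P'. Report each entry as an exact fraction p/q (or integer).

x̄ = F·x = [6, -10]
P̄ = F·P·Fᵀ + Q = [10 -13; -13 32]
y = z − H·x̄ = [-35, 20]
S = H·P̄·Hᵀ + R = [380 -229; -229 176]
K = P̄·Hᵀ·S⁻¹ = [4273/14439 4001/14439; -3154/14439 1639/14439]
x' = x̄ + K·y = [17099/14439, -1220/14439]
P' = (I − K·H)·P̄ = [11032/14439 -2020/14439; -2020/14439 3532/14439]

x' = [17099/14439, -1220/14439]
P' = [11032/14439 -2020/14439; -2020/14439 3532/14439]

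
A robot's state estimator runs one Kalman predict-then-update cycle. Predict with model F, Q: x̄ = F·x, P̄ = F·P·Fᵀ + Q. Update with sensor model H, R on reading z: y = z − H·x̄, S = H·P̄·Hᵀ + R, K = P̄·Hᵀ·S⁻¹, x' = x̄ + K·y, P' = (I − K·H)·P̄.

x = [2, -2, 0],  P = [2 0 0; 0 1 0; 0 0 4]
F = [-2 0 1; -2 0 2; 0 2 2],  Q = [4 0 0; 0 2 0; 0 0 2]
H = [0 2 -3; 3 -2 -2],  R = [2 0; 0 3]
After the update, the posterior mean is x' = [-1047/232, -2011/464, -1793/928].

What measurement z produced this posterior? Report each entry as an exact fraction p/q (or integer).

z = [-3, -1]

x̄ = F·x = [-4, -4, -4]
P̄ = F·P·Fᵀ + Q = [16 16 8; 16 26 16; 8 16 22]
S = H·P̄·Hᵀ + R = [112 84; 84 179]
K = P̄·Hᵀ·S⁻¹ = [179/1624 -3/58; 935/3248 -39/116; -859/6496 -53/232]
x' − x̄ = [-119/232, -155/464, 1919/928] = K·y
y = (KᵀK)⁻¹·Kᵀ·(x' − x̄) = [-7, -5]
z = y + H·x̄ = [-7, -5] + [4, 4] = [-3, -1]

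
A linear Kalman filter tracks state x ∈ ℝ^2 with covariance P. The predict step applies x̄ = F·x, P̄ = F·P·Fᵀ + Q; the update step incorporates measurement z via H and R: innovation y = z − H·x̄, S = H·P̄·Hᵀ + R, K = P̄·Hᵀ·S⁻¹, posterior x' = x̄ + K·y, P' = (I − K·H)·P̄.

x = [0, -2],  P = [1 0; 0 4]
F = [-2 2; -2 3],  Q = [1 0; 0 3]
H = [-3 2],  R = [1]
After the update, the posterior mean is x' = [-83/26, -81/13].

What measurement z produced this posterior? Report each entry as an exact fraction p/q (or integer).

z = [-3]

x̄ = F·x = [-4, -6]
P̄ = F·P·Fᵀ + Q = [21 28; 28 43]
S = H·P̄·Hᵀ + R = [26]
K = P̄·Hᵀ·S⁻¹ = [-7/26; 1/13]
x' − x̄ = [21/26, -3/13] = K·y
y = (KᵀK)⁻¹·Kᵀ·(x' − x̄) = [-3]
z = y + H·x̄ = [-3] + [0] = [-3]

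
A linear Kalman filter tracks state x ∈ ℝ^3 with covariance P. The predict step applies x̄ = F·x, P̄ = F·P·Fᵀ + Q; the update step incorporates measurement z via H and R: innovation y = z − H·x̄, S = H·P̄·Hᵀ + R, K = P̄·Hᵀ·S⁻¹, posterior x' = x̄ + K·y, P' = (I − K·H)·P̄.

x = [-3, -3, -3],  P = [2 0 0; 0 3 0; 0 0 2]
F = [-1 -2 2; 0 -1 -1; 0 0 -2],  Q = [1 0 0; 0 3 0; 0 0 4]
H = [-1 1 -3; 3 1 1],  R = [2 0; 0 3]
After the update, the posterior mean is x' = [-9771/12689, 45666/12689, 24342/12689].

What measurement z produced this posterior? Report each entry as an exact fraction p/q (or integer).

z = [-1, 3]

x̄ = F·x = [3, 6, 6]
P̄ = F·P·Fᵀ + Q = [23 2 -8; 2 8 4; -8 4 12]
S = H·P̄·Hᵀ + R = [65 -21; -21 202]
K = P̄·Hᵀ·S⁻¹ = [1929/12689 4158/12689; -834/12689 1044/12689; -5016/12689 -1024/12689]
x' − x̄ = [-47838/12689, -30468/12689, -51792/12689] = K·y
y = (KᵀK)⁻¹·Kᵀ·(x' − x̄) = [14, -18]
z = y + H·x̄ = [14, -18] + [-15, 21] = [-1, 3]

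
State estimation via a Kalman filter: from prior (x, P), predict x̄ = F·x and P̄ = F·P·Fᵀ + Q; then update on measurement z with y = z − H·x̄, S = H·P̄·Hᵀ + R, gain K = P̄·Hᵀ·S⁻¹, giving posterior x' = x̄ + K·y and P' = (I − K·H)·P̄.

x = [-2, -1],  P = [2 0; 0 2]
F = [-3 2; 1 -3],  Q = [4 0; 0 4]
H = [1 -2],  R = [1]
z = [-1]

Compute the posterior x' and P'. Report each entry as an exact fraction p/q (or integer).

x' = [598/199, 397/199]
P' = [1614/199 774/199; 774/199 420/199]

x̄ = F·x = [4, 1]
P̄ = F·P·Fᵀ + Q = [30 -18; -18 24]
y = z − H·x̄ = [-3]
S = H·P̄·Hᵀ + R = [199]
K = P̄·Hᵀ·S⁻¹ = [66/199; -66/199]
x' = x̄ + K·y = [598/199, 397/199]
P' = (I − K·H)·P̄ = [1614/199 774/199; 774/199 420/199]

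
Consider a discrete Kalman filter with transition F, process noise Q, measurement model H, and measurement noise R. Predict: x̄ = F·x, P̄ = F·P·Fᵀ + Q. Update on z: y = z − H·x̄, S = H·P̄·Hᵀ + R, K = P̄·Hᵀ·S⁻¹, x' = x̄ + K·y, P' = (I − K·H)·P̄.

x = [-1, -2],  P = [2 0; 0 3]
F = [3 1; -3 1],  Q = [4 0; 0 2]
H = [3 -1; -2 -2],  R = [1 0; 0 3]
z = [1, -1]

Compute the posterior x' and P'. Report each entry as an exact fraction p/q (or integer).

x' = [7725/23489, 565/23489]
P' = [2525/23489 1705/23489; 1705/23489 10919/23489]

x̄ = F·x = [-5, 1]
P̄ = F·P·Fᵀ + Q = [25 -15; -15 23]
y = z − H·x̄ = [17, -9]
S = H·P̄·Hᵀ + R = [339 -44; -44 75]
K = P̄·Hᵀ·S⁻¹ = [5870/23489 -2820/23489; -5804/23489 -8416/23489]
x' = x̄ + K·y = [7725/23489, 565/23489]
P' = (I − K·H)·P̄ = [2525/23489 1705/23489; 1705/23489 10919/23489]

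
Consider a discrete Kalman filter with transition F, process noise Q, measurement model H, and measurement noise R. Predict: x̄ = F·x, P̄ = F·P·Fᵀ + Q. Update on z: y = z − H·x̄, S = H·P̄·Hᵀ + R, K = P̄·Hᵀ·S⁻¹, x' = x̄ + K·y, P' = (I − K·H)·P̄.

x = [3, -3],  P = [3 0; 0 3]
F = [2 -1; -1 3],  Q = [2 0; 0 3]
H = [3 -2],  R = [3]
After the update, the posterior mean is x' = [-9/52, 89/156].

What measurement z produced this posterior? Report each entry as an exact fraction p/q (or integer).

x̄ = F·x = [9, -12]
P̄ = F·P·Fᵀ + Q = [17 -15; -15 33]
S = H·P̄·Hᵀ + R = [468]
K = P̄·Hᵀ·S⁻¹ = [9/52; -37/156]
x' − x̄ = [-477/52, 1961/156] = K·y
y = (KᵀK)⁻¹·Kᵀ·(x' − x̄) = [-53]
z = y + H·x̄ = [-53] + [51] = [-2]

z = [-2]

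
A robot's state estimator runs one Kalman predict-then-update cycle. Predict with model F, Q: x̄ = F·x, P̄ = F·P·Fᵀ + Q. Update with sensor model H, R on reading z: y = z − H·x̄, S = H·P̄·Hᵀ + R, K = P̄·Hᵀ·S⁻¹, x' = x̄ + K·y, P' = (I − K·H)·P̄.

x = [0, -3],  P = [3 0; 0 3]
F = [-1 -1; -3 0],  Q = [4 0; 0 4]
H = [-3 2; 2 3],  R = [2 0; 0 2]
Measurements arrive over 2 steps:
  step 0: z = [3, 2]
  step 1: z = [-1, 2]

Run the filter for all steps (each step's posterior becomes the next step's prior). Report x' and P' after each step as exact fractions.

step 0: x̄ = F·x = [3, 0]
step 0: P̄ = F·P·Fᵀ + Q = [10 9; 9 31]
step 0: y = z − H·x̄ = [12, -4]
step 0: S = H·P̄·Hᵀ + R = [108 81; 81 429]
step 0: K = P̄·Hᵀ·S⁻¹ = [-995/4419 224/1473; 2008/13257 113/491]
step 0: x' = x̄ + K·y = [-457/1473, 3964/4419]
step 0: P' = (I − K·H)·P̄ = [74/491 4/4419; 4/4419 2026/13257]
step 1: x̄ = F·x = [-2593/4419, 457/491]
step 1: P̄ = F·P·Fᵀ + Q = [57076/13257 670/1473; 670/1473 2630/491]
step 1: y = z − H·x̄ = [-6808/1473, 1685/4419]
step 1: S = H·P̄·Hᵀ + R = [83542/1473 17818/4419; 17818/4419 966268/13257]
step 1: K = P̄·Hᵀ·S⁻¹ = [-1011213/4548907 678497/4548907; 2031335/13646721 1022200/4548907]
step 1: x' = x̄ + K·y = [2263174/4548907, 1494169/4548907]
step 1: P' = (I − K·H)·P̄ = [675482/4548907 2010/4548907; 2010/4548907 2040380/13646721]

step 0: x' = [-457/1473, 3964/4419], P' = [74/491 4/4419; 4/4419 2026/13257]
step 1: x' = [2263174/4548907, 1494169/4548907], P' = [675482/4548907 2010/4548907; 2010/4548907 2040380/13646721]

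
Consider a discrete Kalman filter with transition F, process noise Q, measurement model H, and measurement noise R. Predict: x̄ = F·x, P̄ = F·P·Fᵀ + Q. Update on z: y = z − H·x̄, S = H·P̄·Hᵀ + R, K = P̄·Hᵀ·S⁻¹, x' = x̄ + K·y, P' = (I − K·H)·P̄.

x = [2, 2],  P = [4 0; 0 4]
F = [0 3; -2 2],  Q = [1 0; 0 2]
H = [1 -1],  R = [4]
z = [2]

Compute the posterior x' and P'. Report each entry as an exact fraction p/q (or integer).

x' = [110/27, 40/27]
P' = [830/27 778/27; 778/27 818/27]

x̄ = F·x = [6, 0]
P̄ = F·P·Fᵀ + Q = [37 24; 24 34]
y = z − H·x̄ = [-4]
S = H·P̄·Hᵀ + R = [27]
K = P̄·Hᵀ·S⁻¹ = [13/27; -10/27]
x' = x̄ + K·y = [110/27, 40/27]
P' = (I − K·H)·P̄ = [830/27 778/27; 778/27 818/27]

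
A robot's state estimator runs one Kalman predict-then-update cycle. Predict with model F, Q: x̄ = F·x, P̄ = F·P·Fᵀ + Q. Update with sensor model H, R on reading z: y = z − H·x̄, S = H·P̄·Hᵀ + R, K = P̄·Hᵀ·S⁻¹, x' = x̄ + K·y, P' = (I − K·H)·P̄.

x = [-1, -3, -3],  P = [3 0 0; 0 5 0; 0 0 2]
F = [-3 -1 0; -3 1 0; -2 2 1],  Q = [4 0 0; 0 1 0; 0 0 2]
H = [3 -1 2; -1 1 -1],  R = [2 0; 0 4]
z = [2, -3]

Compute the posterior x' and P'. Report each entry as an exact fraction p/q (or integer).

x̄ = F·x = [6, 0, -7]
P̄ = F·P·Fᵀ + Q = [36 22 8; 22 33 28; 8 28 36]
y = z − H·x̄ = [-2, -4]
S = H·P̄·Hᵀ + R = [355 -81; -81 25]
K = P̄·Hᵀ·S⁻¹ = [384/1157 226/1157; 424/1157 587/1157; 202/1157 -86/1157]
x' = x̄ + K·y = [5270/1157, -3196/1157, -8159/1157]
P' = (I − K·H)·P̄ = [7456/1157 -4880/1157 -13240/1157; -4880/1157 10424/1157 12956/1157; -13240/1157 12956/1157 26540/1157]

x' = [5270/1157, -3196/1157, -8159/1157]
P' = [7456/1157 -4880/1157 -13240/1157; -4880/1157 10424/1157 12956/1157; -13240/1157 12956/1157 26540/1157]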